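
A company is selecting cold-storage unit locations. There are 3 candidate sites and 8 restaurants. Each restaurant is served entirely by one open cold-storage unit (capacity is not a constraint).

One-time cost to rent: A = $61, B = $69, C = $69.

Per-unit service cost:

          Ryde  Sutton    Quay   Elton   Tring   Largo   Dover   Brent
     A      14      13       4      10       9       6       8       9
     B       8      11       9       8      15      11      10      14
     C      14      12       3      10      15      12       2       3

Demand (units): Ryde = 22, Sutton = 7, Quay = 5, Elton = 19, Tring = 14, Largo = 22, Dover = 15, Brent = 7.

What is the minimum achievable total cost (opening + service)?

Minimum total cost: 928

For any fixed open set, each restaurant goes to its cheapest open site; total = fixed + service.
{A, B, C}: Ryde→B 8·22=176, Sutton→B 11·7=77, Quay→C 3·5=15, Elton→B 8·19=152, Tring→A 9·14=126, Largo→A 6·22=132, Dover→C 2·15=30, Brent→C 3·7=21. Service 729; fixed 199; total 928.
{A, B}: Ryde→B 8·22=176, Sutton→B 11·7=77, Quay→A 4·5=20, Elton→B 8·19=152, Tring→A 9·14=126, Largo→A 6·22=132, Dover→A 8·15=120, Brent→A 9·7=63. Service 866; fixed 130; total 996.
{A, C}: Ryde→A 14·22=308, Sutton→C 12·7=84, Quay→C 3·5=15, Elton→A 10·19=190, Tring→A 9·14=126, Largo→A 6·22=132, Dover→C 2·15=30, Brent→C 3·7=21. Service 906; fixed 130; total 1036.
{A}: Ryde→A 14·22=308, Sutton→A 13·7=91, Quay→A 4·5=20, Elton→A 10·19=190, Tring→A 9·14=126, Largo→A 6·22=132, Dover→A 8·15=120, Brent→A 9·7=63. Service 1050; fixed 61; total 1111.
(All 7 nonempty subsets were checked; A, B and C is lowest.)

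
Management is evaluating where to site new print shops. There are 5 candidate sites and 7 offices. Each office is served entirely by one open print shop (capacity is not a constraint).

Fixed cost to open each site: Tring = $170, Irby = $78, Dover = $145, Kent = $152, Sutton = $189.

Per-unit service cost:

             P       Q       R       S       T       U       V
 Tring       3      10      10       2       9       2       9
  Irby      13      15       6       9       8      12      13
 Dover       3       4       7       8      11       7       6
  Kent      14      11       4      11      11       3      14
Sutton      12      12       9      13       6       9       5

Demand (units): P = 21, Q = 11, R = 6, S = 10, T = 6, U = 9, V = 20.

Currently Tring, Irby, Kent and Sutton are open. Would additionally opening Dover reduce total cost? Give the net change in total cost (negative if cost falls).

No — net change +79 (cost rises by 79).

Current service cost with {Tring, Irby, Kent, Sutton}: 371.
Adding Dover: each office re-picks its cheapest; new service cost 305, saving 66.
Extra fixed cost: 145. Net change = 145 − 66 = 79.
(Totals: 960 → 1039.)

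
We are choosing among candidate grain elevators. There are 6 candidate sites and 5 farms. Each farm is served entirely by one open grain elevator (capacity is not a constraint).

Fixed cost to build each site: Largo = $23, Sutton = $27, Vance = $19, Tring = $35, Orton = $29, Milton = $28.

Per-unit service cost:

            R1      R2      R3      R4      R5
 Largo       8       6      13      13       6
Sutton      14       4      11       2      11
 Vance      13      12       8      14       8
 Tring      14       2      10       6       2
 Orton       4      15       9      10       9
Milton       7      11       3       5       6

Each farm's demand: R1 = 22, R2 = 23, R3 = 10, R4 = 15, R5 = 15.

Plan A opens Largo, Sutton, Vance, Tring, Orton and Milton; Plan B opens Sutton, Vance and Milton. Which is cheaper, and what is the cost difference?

Plan A is cheaper by 85.

Plan A: {Largo, Sutton, Vance, Tring, Orton, Milton}: R1→Orton 4·22=88, R2→Tring 2·23=46, R3→Milton 3·10=30, R4→Sutton 2·15=30, R5→Tring 2·15=30. Service 224; fixed 161; total 385.
Plan B: {Sutton, Vance, Milton}: R1→Milton 7·22=154, R2→Sutton 4·23=92, R3→Milton 3·10=30, R4→Sutton 2·15=30, R5→Milton 6·15=90. Service 396; fixed 74; total 470.
Difference: |385 − 470| = 85.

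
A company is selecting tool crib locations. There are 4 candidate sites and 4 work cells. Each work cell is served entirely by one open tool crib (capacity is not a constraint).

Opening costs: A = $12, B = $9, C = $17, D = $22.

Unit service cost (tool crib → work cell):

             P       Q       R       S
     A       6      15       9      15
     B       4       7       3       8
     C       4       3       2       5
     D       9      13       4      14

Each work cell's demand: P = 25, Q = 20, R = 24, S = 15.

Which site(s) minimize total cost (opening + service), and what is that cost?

Open C only; minimum total cost 300.

For any fixed open set, each work cell goes to its cheapest open site; total = fixed + service.
{C}: P→C 4·25=100, Q→C 3·20=60, R→C 2·24=48, S→C 5·15=75. Service 283; fixed 17; total 300.
{B, C}: service 283 + fixed 26 = 309
{A, C}: P→C 4·25=100, Q→C 3·20=60, R→C 2·24=48, S→C 5·15=75. Service 283; fixed 29; total 312.
{A, B, C, D}: service 283 + fixed 60 = 343
No other subset beats 300.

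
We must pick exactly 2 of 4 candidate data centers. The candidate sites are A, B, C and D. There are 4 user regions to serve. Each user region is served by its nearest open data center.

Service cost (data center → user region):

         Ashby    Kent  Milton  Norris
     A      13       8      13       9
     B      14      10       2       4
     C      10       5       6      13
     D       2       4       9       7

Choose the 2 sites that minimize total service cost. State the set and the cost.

Choose B and D; total service cost 12.

With exactly 2 open, each user region uses its cheapest among the chosen.
{B, D}: Ashby→D 2, Kent→D 4, Milton→B 2, Norris→B 4. Service cost 12.
{C, D}: service cost 19
{B, C}: service cost 21
Among all 6 size-2 choices, {B, D} is lowest.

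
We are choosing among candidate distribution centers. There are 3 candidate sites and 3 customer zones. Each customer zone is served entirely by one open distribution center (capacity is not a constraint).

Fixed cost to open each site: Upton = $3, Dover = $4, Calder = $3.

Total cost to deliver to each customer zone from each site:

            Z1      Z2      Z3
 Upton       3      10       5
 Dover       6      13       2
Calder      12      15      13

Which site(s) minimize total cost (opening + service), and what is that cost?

Open Upton only; minimum total cost 21.

For any fixed open set, each customer zone goes to its cheapest open site; total = fixed + service.
{Upton}: Z1→Upton 3, Z2→Upton 10, Z3→Upton 5. Service 18; fixed 3; total 21.
{Upton, Dover}: service 15 + fixed 7 = 22
{Upton, Calder}: service 18 + fixed 6 = 24
{Upton, Dover, Calder}: service 15 + fixed 10 = 25
No other subset beats 21.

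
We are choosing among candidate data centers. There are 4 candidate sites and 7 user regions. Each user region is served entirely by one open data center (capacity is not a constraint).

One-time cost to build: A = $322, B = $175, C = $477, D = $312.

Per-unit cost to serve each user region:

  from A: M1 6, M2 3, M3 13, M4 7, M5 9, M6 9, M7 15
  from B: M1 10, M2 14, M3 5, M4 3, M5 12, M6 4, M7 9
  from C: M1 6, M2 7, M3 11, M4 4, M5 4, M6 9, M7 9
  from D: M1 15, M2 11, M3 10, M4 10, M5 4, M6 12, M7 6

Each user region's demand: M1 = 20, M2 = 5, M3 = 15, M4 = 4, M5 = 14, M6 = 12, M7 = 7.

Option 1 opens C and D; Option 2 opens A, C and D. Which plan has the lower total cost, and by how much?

Option 1: {C, D}: M1→C 6·20=120, M2→C 7·5=35, M3→D 10·15=150, M4→C 4·4=16, M5→C 4·14=56, M6→C 9·12=108, M7→D 6·7=42. Service 527; fixed 789; total 1316.
Option 2: {A, C, D}: M1→A 6·20=120, M2→A 3·5=15, M3→D 10·15=150, M4→C 4·4=16, M5→C 4·14=56, M6→A 9·12=108, M7→D 6·7=42. Service 507; fixed 1111; total 1618.
Difference: |1316 − 1618| = 302.

Option 1 is cheaper by 302.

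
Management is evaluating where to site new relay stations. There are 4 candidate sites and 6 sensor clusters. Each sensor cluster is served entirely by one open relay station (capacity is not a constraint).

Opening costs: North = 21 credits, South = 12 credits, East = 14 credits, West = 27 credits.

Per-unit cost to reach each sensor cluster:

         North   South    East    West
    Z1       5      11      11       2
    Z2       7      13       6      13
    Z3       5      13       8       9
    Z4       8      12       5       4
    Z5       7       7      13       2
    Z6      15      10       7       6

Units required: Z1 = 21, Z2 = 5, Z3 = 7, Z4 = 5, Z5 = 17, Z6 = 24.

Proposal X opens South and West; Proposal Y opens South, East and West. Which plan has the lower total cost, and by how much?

Proposal Y is cheaper by 28.

Proposal X: {South, West}: Z1→West 2·21=42, Z2→South 13·5=65, Z3→West 9·7=63, Z4→West 4·5=20, Z5→West 2·17=34, Z6→West 6·24=144. Service 368; fixed 39; total 407.
Proposal Y: {South, East, West}: Z1→West 2·21=42, Z2→East 6·5=30, Z3→East 8·7=56, Z4→West 4·5=20, Z5→West 2·17=34, Z6→West 6·24=144. Service 326; fixed 53; total 379.
Difference: |407 − 379| = 28.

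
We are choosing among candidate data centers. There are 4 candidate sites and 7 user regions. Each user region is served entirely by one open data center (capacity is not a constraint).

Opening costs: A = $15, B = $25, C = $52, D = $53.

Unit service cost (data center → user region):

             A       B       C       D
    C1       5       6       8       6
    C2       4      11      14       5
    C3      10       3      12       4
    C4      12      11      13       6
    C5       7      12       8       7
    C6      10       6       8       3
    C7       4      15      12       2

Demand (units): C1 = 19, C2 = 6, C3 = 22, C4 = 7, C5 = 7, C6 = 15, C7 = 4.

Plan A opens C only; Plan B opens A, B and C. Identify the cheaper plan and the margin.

Plan B is cheaper by 358.

Plan A: {C}: C1→C 8·19=152, C2→C 14·6=84, C3→C 12·22=264, C4→C 13·7=91, C5→C 8·7=56, C6→C 8·15=120, C7→C 12·4=48. Service 815; fixed 52; total 867.
Plan B: {A, B, C}: C1→A 5·19=95, C2→A 4·6=24, C3→B 3·22=66, C4→B 11·7=77, C5→A 7·7=49, C6→B 6·15=90, C7→A 4·4=16. Service 417; fixed 92; total 509.
Difference: |867 − 509| = 358.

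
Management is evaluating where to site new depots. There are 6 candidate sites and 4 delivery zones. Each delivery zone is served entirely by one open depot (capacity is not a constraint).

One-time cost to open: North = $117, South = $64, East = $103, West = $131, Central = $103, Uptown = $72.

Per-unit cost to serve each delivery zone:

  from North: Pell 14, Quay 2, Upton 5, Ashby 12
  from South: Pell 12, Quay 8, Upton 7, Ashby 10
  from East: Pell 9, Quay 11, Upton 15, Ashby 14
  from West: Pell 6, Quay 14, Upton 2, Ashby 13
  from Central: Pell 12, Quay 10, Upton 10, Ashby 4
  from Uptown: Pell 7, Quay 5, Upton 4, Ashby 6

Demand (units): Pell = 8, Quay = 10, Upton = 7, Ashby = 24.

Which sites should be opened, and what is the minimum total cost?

For any fixed open set, each delivery zone goes to its cheapest open site; total = fixed + service.
{Uptown}: Pell→Uptown 7·8=56, Quay→Uptown 5·10=50, Upton→Uptown 4·7=28, Ashby→Uptown 6·24=144. Service 278; fixed 72; total 350.
{Central, Uptown}: service 230 + fixed 175 = 405
{South, Uptown}: Pell→Uptown 7·8=56, Quay→Uptown 5·10=50, Upton→Uptown 4·7=28, Ashby→Uptown 6·24=144. Service 278; fixed 136; total 414.
{North, South, East, West, Central, Uptown}: service 178 + fixed 590 = 768
No other subset beats 350.

Open Uptown only; minimum total cost 350.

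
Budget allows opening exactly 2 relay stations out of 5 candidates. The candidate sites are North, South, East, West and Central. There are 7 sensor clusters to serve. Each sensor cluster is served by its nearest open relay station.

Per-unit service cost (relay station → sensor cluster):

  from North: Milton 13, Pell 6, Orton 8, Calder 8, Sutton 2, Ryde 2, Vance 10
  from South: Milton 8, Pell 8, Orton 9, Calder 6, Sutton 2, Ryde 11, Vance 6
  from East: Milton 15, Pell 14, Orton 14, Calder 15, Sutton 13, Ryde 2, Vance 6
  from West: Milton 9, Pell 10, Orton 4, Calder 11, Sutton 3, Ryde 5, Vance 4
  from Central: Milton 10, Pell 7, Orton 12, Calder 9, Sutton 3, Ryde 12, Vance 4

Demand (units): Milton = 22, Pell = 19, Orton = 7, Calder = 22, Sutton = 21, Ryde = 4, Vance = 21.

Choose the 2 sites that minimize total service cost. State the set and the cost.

With exactly 2 open, each sensor cluster uses its cheapest among the chosen.
{South, West}: Milton→South 8·22=176, Pell→South 8·19=152, Orton→West 4·7=28, Calder→South 6·22=132, Sutton→South 2·21=42, Ryde→West 5·4=20, Vance→West 4·21=84. Service cost 634.
{North, West}: service cost 650
{North, South}: service cost 654
Among all 10 size-2 choices, {South, West} is lowest.

Choose South and West; total service cost 634.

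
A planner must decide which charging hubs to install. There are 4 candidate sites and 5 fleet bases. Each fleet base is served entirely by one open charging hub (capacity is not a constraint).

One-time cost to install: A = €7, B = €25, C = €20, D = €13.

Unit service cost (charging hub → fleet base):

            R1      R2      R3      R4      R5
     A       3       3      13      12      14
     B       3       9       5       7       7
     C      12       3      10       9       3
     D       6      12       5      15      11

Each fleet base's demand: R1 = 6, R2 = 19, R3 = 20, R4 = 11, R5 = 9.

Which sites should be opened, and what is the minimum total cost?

For any fixed open set, each fleet base goes to its cheapest open site; total = fixed + service.
{B, C}: R1→B 3·6=18, R2→C 3·19=57, R3→B 5·20=100, R4→B 7·11=77, R5→C 3·9=27. Service 279; fixed 45; total 324.
{A, B, C}: service 279 + fixed 52 = 331
{B, C, D}: R1→B 3·6=18, R2→C 3·19=57, R3→B 5·20=100, R4→B 7·11=77, R5→C 3·9=27. Service 279; fixed 58; total 337.
{A, B, C, D}: service 279 + fixed 65 = 344
No other subset beats 324.

Open B and C; minimum total cost 324.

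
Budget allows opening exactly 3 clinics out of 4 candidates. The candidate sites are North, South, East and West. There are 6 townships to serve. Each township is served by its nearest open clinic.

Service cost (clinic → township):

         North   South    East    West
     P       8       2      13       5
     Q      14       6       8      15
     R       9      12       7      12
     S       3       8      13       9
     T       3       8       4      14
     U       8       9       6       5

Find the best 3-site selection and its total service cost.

With exactly 3 open, each township uses its cheapest among the chosen.
{North, South, East}: P→South 2, Q→South 6, R→East 7, S→North 3, T→North 3, U→East 6. Service cost 27.
{North, South, West}: service cost 28
{North, East, West}: service cost 31
Among all 4 size-3 choices, {North, South, East} is lowest.

Choose North, South and East; total service cost 27.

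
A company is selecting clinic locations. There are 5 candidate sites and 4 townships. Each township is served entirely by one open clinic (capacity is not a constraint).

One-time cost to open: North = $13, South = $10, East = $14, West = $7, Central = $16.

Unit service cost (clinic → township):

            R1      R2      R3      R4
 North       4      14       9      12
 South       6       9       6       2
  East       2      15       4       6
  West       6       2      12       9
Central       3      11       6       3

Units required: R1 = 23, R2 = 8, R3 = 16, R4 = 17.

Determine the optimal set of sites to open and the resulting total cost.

Open South, East and West; minimum total cost 191.

For any fixed open set, each township goes to its cheapest open site; total = fixed + service.
{South, East, West}: R1→East 2·23=46, R2→West 2·8=16, R3→East 4·16=64, R4→South 2·17=34. Service 160; fixed 31; total 191.
{North, South, East, West}: service 160 + fixed 44 = 204
{South, East, West, Central}: R1→East 2·23=46, R2→West 2·8=16, R3→East 4·16=64, R4→South 2·17=34. Service 160; fixed 47; total 207.
{North, South, East, West, Central}: R1→East 2·23=46, R2→West 2·8=16, R3→East 4·16=64, R4→South 2·17=34. Service 160; fixed 60; total 220.
No other subset beats 191.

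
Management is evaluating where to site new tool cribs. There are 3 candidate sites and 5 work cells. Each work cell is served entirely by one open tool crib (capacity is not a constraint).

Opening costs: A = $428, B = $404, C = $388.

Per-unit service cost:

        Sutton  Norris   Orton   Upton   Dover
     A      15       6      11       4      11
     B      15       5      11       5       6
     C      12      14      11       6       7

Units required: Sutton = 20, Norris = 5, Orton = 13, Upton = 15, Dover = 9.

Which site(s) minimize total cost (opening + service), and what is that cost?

Open C only; minimum total cost 994.

For any fixed open set, each work cell goes to its cheapest open site; total = fixed + service.
{C}: Sutton→C 12·20=240, Norris→C 14·5=70, Orton→C 11·13=143, Upton→C 6·15=90, Dover→C 7·9=63. Service 606; fixed 388; total 994.
{B}: service 597 + fixed 404 = 1001
{A}: Sutton→A 15·20=300, Norris→A 6·5=30, Orton→A 11·13=143, Upton→A 4·15=60, Dover→A 11·9=99. Service 632; fixed 428; total 1060.
{A, B, C}: Sutton→C 12·20=240, Norris→B 5·5=25, Orton→A 11·13=143, Upton→A 4·15=60, Dover→B 6·9=54. Service 522; fixed 1220; total 1742.
No other subset beats 994.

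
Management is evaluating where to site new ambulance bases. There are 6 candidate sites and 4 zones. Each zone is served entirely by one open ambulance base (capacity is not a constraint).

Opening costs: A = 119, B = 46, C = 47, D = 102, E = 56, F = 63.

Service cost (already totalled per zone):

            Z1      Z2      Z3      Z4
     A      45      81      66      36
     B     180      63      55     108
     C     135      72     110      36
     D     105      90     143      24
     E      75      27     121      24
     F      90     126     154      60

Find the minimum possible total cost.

Minimum total cost: 283

For any fixed open set, each zone goes to its cheapest open site; total = fixed + service.
{B, E}: Z1→E 75, Z2→E 27, Z3→B 55, Z4→E 24. Service 181; fixed 102; total 283.
{E}: service 247 + fixed 56 = 303
{B, C, E}: service 181 + fixed 149 = 330
{A, B, C, D, E, F}: Z1→A 45, Z2→E 27, Z3→B 55, Z4→D 24. Service 151; fixed 433; total 584.
No other subset beats 283.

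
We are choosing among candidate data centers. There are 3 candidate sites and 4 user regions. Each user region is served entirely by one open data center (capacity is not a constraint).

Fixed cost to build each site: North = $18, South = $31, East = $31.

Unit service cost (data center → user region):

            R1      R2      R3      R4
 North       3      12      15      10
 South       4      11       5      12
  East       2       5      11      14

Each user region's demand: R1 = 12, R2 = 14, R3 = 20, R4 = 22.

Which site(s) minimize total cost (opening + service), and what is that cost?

Open North, South and East; minimum total cost 494.

For any fixed open set, each user region goes to its cheapest open site; total = fixed + service.
{North, South, East}: R1→East 2·12=24, R2→East 5·14=70, R3→South 5·20=100, R4→North 10·22=220. Service 414; fixed 80; total 494.
{South, East}: service 458 + fixed 62 = 520
{North, South}: service 510 + fixed 49 = 559
{North}: R1→North 3·12=36, R2→North 12·14=168, R3→North 15·20=300, R4→North 10·22=220. Service 724; fixed 18; total 742.
No other subset beats 494.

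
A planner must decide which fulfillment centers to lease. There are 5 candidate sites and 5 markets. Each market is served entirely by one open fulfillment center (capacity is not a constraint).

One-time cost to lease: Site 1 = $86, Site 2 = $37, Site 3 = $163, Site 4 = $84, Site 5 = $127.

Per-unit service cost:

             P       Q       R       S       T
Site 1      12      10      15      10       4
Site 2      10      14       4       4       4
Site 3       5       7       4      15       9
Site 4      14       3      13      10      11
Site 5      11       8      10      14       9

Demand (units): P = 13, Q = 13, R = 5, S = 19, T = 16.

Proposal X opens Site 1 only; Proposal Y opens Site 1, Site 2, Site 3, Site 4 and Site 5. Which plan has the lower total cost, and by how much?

Proposal X: {Site 1}: P→Site 1 12·13=156, Q→Site 1 10·13=130, R→Site 1 15·5=75, S→Site 1 10·19=190, T→Site 1 4·16=64. Service 615; fixed 86; total 701.
Proposal Y: {Site 1, Site 2, Site 3, Site 4, Site 5}: P→Site 3 5·13=65, Q→Site 4 3·13=39, R→Site 2 4·5=20, S→Site 2 4·19=76, T→Site 1 4·16=64. Service 264; fixed 497; total 761.
Difference: |701 − 761| = 60.

Proposal X is cheaper by 60.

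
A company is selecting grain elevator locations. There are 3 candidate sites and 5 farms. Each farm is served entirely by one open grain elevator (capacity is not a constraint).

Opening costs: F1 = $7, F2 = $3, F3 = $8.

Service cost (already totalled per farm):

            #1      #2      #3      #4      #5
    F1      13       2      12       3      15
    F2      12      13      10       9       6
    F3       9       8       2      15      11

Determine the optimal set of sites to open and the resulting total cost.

For any fixed open set, each farm goes to its cheapest open site; total = fixed + service.
{F1, F2, F3}: #1→F3 9, #2→F1 2, #3→F3 2, #4→F1 3, #5→F2 6. Service 22; fixed 18; total 40.
{F1, F3}: #1→F3 9, #2→F1 2, #3→F3 2, #4→F1 3, #5→F3 11. Service 27; fixed 15; total 42.
{F1, F2}: #1→F2 12, #2→F1 2, #3→F2 10, #4→F1 3, #5→F2 6. Service 33; fixed 10; total 43.
{F2}: #1→F2 12, #2→F2 13, #3→F2 10, #4→F2 9, #5→F2 6. Service 50; fixed 3; total 53.
No other subset beats 40.

Open F1, F2 and F3; minimum total cost 40.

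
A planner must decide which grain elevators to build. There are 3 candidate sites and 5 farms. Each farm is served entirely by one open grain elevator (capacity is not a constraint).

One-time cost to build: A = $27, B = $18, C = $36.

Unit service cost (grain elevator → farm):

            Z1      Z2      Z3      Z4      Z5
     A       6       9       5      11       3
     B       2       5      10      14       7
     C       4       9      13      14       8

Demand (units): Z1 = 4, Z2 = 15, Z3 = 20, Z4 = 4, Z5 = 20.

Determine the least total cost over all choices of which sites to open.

For any fixed open set, each farm goes to its cheapest open site; total = fixed + service.
{A, B}: Z1→B 2·4=8, Z2→B 5·15=75, Z3→A 5·20=100, Z4→A 11·4=44, Z5→A 3·20=60. Service 287; fixed 45; total 332.
{A, B, C}: service 287 + fixed 81 = 368
{A}: service 363 + fixed 27 = 390
{B}: Z1→B 2·4=8, Z2→B 5·15=75, Z3→B 10·20=200, Z4→B 14·4=56, Z5→B 7·20=140. Service 479; fixed 18; total 497.
No other subset beats 332.

Minimum total cost: 332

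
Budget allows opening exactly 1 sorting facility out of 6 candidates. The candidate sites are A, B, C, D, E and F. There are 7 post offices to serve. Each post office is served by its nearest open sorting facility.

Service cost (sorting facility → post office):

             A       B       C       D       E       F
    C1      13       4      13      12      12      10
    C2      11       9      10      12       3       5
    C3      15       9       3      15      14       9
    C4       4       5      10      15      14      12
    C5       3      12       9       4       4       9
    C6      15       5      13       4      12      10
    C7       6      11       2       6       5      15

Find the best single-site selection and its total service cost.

Choose B only; total service cost 55.

With exactly 1 open, each post office uses its cheapest among the chosen.
{B}: C1→B 4, C2→B 9, C3→B 9, C4→B 5, C5→B 12, C6→B 5, C7→B 11. Service cost 55.
{C}: service cost 60
{E}: service cost 64
Among all 6 size-1 choices, {B} is lowest.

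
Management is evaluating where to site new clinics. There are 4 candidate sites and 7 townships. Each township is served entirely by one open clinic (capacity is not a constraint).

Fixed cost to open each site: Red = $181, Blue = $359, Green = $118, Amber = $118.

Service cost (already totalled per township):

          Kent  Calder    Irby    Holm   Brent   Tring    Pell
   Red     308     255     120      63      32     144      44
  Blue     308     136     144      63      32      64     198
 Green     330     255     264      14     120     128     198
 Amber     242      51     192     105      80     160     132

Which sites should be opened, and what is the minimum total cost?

Open Red and Amber; minimum total cost 995.

For any fixed open set, each township goes to its cheapest open site; total = fixed + service.
{Red, Amber}: Kent→Amber 242, Calder→Amber 51, Irby→Red 120, Holm→Red 63, Brent→Red 32, Tring→Red 144, Pell→Red 44. Service 696; fixed 299; total 995.
{Red, Green, Amber}: service 631 + fixed 417 = 1048
{Green, Amber}: service 839 + fixed 236 = 1075
{Red, Blue, Green, Amber}: service 567 + fixed 776 = 1343
No other subset beats 995.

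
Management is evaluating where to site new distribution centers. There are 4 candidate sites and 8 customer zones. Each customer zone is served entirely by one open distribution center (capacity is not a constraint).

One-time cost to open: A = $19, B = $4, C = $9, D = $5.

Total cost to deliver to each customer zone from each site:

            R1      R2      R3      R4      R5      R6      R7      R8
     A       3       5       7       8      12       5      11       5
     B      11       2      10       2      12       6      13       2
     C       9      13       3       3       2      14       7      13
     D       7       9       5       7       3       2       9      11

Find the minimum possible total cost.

Minimum total cost: 41

For any fixed open set, each customer zone goes to its cheapest open site; total = fixed + service.
{B, D}: R1→D 7, R2→B 2, R3→D 5, R4→B 2, R5→D 3, R6→D 2, R7→D 9, R8→B 2. Service 32; fixed 9; total 41.
{B, C, D}: R1→D 7, R2→B 2, R3→C 3, R4→B 2, R5→C 2, R6→D 2, R7→C 7, R8→B 2. Service 27; fixed 18; total 45.
{B, C}: R1→C 9, R2→B 2, R3→C 3, R4→B 2, R5→C 2, R6→B 6, R7→C 7, R8→B 2. Service 33; fixed 13; total 46.
{A, B, C, D}: R1→A 3, R2→B 2, R3→C 3, R4→B 2, R5→C 2, R6→D 2, R7→C 7, R8→B 2. Service 23; fixed 37; total 60.
No other subset beats 41.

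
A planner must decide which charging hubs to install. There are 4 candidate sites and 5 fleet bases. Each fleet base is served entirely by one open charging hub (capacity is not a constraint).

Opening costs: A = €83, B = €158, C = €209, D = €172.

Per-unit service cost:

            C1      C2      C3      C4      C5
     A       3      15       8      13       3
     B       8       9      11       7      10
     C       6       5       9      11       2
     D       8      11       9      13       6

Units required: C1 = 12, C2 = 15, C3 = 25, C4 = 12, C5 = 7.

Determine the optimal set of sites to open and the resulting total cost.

For any fixed open set, each fleet base goes to its cheapest open site; total = fixed + service.
{A, B}: C1→A 3·12=36, C2→B 9·15=135, C3→A 8·25=200, C4→B 7·12=84, C5→A 3·7=21. Service 476; fixed 241; total 717.
{A}: C1→A 3·12=36, C2→A 15·15=225, C3→A 8·25=200, C4→A 13·12=156, C5→A 3·7=21. Service 638; fixed 83; total 721.
{C}: C1→C 6·12=72, C2→C 5·15=75, C3→C 9·25=225, C4→C 11·12=132, C5→C 2·7=14. Service 518; fixed 209; total 727.
{A, B, C, D}: service 409 + fixed 622 = 1031
No other subset beats 717.

Open A and B; minimum total cost 717.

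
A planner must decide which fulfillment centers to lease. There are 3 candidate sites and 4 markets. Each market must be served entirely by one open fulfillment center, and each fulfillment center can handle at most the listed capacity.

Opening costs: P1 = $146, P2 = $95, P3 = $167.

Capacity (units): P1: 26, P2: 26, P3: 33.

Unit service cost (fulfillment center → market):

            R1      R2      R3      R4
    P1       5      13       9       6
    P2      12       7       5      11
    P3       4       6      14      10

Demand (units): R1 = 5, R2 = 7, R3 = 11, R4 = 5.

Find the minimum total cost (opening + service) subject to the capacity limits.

Minimum total cost: 400

Open {P1, P2}: R1→P1 5·5=25, R2→P2 7·7=49, R3→P2 5·11=55, R4→P1 6·5=30.
Loads: P1 carries 10/26, P2 carries 18/26. Service 159; fixed 241; total 400.
Next best feasible plan costs 425.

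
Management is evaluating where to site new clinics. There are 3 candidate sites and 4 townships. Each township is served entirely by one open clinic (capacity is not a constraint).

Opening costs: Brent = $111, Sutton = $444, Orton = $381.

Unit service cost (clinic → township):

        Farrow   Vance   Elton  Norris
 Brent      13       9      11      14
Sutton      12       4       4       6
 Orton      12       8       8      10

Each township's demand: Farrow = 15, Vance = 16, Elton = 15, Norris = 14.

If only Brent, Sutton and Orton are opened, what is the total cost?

Total cost: 1324

Each township is assigned to its cheapest site among the open ones.
{Brent, Sutton, Orton}: Farrow→Sutton 12·15=180, Vance→Sutton 4·16=64, Elton→Sutton 4·15=60, Norris→Sutton 6·14=84. Service 388; fixed 936; total 1324.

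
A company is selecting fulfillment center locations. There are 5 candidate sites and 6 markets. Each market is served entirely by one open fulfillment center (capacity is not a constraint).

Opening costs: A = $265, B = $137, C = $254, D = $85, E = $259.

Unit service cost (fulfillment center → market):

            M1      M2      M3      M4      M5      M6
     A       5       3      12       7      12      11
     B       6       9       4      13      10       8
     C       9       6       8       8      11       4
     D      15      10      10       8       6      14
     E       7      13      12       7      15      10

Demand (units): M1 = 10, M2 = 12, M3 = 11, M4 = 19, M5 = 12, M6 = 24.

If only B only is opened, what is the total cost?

Each market is assigned to its cheapest site among the open ones.
{B}: M1→B 6·10=60, M2→B 9·12=108, M3→B 4·11=44, M4→B 13·19=247, M5→B 10·12=120, M6→B 8·24=192. Service 771; fixed 137; total 908.

Total cost: 908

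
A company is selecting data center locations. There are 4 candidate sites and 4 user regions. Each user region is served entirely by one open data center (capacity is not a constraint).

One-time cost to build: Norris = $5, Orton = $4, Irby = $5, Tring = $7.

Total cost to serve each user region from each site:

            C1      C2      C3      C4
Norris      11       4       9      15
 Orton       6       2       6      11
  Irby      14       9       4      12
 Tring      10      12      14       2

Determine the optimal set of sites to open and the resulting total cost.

Open Orton and Tring; minimum total cost 27.

For any fixed open set, each user region goes to its cheapest open site; total = fixed + service.
{Orton, Tring}: C1→Orton 6, C2→Orton 2, C3→Orton 6, C4→Tring 2. Service 16; fixed 11; total 27.
{Orton}: service 25 + fixed 4 = 29
{Orton, Irby, Tring}: service 14 + fixed 16 = 30
{Norris, Orton, Irby, Tring}: C1→Orton 6, C2→Orton 2, C3→Irby 4, C4→Tring 2. Service 14; fixed 21; total 35.
(All 15 nonempty subsets were checked; Orton and Tring is lowest.)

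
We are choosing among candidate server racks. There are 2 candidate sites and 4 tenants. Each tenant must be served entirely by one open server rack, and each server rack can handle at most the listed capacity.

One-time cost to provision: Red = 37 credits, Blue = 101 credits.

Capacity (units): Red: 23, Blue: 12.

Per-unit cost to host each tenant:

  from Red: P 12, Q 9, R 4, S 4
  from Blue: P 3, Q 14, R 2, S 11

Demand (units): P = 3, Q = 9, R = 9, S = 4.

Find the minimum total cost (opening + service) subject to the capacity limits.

Minimum total cost: 262

Open {Red, Blue}: P→Blue 3·3=9, Q→Red 9·9=81, R→Blue 2·9=18, S→Red 4·4=16.
Loads: Red carries 13/23, Blue carries 12/12. Service 124; fixed 138; total 262.
Next best feasible plan costs 280.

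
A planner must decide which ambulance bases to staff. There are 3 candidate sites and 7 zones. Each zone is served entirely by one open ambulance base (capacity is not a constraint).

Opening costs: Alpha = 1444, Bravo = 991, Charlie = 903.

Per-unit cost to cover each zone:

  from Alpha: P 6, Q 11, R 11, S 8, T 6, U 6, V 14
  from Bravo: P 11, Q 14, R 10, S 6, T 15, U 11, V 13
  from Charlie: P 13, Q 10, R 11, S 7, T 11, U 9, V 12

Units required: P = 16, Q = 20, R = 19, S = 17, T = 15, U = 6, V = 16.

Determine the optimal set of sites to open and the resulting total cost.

For any fixed open set, each zone goes to its cheapest open site; total = fixed + service.
{Charlie}: P→Charlie 13·16=208, Q→Charlie 10·20=200, R→Charlie 11·19=209, S→Charlie 7·17=119, T→Charlie 11·15=165, U→Charlie 9·6=54, V→Charlie 12·16=192. Service 1147; fixed 903; total 2050.
{Bravo}: P→Bravo 11·16=176, Q→Bravo 14·20=280, R→Bravo 10·19=190, S→Bravo 6·17=102, T→Bravo 15·15=225, U→Bravo 11·6=66, V→Bravo 13·16=208. Service 1247; fixed 991; total 2238.
{Alpha}: service 1011 + fixed 1444 = 2455
{Alpha, Bravo, Charlie}: service 906 + fixed 3338 = 4244
No other subset beats 2050.

Open Charlie only; minimum total cost 2050.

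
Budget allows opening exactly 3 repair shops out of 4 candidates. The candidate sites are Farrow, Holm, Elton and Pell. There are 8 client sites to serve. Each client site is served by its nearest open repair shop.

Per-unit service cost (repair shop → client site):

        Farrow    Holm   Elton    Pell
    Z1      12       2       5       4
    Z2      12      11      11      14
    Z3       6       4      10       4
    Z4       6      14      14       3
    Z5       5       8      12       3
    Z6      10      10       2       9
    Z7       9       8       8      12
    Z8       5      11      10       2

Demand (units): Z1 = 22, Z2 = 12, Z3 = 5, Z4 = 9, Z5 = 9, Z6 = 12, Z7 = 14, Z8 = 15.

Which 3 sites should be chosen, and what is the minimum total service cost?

Choose Holm, Elton and Pell; total service cost 416.

With exactly 3 open, each client site uses its cheapest among the chosen.
{Holm, Elton, Pell}: Z1→Holm 2·22=44, Z2→Holm 11·12=132, Z3→Holm 4·5=20, Z4→Pell 3·9=27, Z5→Pell 3·9=27, Z6→Elton 2·12=24, Z7→Holm 8·14=112, Z8→Pell 2·15=30. Service cost 416.
{Farrow, Elton, Pell}: service cost 460
{Farrow, Holm, Pell}: service cost 500
Among all 4 size-3 choices, {Holm, Elton, Pell} is lowest.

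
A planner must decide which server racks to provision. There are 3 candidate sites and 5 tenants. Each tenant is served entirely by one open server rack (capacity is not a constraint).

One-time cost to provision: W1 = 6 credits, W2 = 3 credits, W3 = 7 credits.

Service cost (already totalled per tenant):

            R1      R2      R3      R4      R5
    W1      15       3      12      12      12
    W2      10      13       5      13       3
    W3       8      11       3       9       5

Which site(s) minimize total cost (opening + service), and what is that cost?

Open W1 and W3; minimum total cost 41.

For any fixed open set, each tenant goes to its cheapest open site; total = fixed + service.
{W1, W3}: R1→W3 8, R2→W1 3, R3→W3 3, R4→W3 9, R5→W3 5. Service 28; fixed 13; total 41.
{W1, W2}: R1→W2 10, R2→W1 3, R3→W2 5, R4→W1 12, R5→W2 3. Service 33; fixed 9; total 42.
{W1, W2, W3}: R1→W3 8, R2→W1 3, R3→W3 3, R4→W3 9, R5→W2 3. Service 26; fixed 16; total 42.
{W2}: R1→W2 10, R2→W2 13, R3→W2 5, R4→W2 13, R5→W2 3. Service 44; fixed 3; total 47.
No other subset beats 41.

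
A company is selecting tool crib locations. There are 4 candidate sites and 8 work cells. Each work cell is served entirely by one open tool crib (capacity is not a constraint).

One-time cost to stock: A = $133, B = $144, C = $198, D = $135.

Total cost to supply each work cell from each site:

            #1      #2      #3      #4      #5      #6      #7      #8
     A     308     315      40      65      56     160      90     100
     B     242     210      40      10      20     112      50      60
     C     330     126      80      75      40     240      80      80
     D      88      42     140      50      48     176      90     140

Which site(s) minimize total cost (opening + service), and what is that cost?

For any fixed open set, each work cell goes to its cheapest open site; total = fixed + service.
{B, D}: #1→D 88, #2→D 42, #3→B 40, #4→B 10, #5→B 20, #6→B 112, #7→B 50, #8→B 60. Service 422; fixed 279; total 701.
{A, B, D}: service 422 + fixed 412 = 834
{A, D}: service 618 + fixed 268 = 886
{A, B, C, D}: #1→D 88, #2→D 42, #3→A 40, #4→B 10, #5→B 20, #6→B 112, #7→B 50, #8→B 60. Service 422; fixed 610; total 1032.
No other subset beats 701.

Open B and D; minimum total cost 701.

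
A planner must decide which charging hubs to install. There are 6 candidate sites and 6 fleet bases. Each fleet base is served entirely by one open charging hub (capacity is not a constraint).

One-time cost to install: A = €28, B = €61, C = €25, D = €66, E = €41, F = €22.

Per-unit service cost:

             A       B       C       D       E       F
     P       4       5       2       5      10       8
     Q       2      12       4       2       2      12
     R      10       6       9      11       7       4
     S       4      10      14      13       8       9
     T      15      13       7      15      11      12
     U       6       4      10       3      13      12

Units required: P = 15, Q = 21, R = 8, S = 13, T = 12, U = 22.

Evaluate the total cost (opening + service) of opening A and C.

Each fleet base is assigned to its cheapest site among the open ones.
{A, C}: P→C 2·15=30, Q→A 2·21=42, R→C 9·8=72, S→A 4·13=52, T→C 7·12=84, U→A 6·22=132. Service 412; fixed 53; total 465.

Total cost: 465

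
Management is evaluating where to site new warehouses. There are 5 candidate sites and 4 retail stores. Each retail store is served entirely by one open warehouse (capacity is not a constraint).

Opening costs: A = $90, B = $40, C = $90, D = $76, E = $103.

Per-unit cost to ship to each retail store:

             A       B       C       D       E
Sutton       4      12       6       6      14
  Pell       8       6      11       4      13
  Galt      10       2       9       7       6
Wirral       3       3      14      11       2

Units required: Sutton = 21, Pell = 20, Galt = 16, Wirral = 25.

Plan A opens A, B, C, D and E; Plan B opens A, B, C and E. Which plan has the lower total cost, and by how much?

Plan B is cheaper by 36.

Plan A: {A, B, C, D, E}: Sutton→A 4·21=84, Pell→D 4·20=80, Galt→B 2·16=32, Wirral→E 2·25=50. Service 246; fixed 399; total 645.
Plan B: {A, B, C, E}: Sutton→A 4·21=84, Pell→B 6·20=120, Galt→B 2·16=32, Wirral→E 2·25=50. Service 286; fixed 323; total 609.
Difference: |645 − 609| = 36.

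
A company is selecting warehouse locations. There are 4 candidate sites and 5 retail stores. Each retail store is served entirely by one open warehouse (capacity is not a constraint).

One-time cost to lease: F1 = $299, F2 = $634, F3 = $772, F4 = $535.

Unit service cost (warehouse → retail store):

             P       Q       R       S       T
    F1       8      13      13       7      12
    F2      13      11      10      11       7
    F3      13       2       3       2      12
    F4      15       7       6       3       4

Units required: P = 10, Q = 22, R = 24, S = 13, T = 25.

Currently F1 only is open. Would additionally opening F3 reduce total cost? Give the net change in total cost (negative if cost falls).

No — net change +225 (cost rises by 225).

Current service cost with {F1}: 1069.
Adding F3: each retail store re-picks its cheapest; new service cost 522, saving 547.
Extra fixed cost: 772. Net change = 772 − 547 = 225.
(Totals: 1368 → 1593.)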